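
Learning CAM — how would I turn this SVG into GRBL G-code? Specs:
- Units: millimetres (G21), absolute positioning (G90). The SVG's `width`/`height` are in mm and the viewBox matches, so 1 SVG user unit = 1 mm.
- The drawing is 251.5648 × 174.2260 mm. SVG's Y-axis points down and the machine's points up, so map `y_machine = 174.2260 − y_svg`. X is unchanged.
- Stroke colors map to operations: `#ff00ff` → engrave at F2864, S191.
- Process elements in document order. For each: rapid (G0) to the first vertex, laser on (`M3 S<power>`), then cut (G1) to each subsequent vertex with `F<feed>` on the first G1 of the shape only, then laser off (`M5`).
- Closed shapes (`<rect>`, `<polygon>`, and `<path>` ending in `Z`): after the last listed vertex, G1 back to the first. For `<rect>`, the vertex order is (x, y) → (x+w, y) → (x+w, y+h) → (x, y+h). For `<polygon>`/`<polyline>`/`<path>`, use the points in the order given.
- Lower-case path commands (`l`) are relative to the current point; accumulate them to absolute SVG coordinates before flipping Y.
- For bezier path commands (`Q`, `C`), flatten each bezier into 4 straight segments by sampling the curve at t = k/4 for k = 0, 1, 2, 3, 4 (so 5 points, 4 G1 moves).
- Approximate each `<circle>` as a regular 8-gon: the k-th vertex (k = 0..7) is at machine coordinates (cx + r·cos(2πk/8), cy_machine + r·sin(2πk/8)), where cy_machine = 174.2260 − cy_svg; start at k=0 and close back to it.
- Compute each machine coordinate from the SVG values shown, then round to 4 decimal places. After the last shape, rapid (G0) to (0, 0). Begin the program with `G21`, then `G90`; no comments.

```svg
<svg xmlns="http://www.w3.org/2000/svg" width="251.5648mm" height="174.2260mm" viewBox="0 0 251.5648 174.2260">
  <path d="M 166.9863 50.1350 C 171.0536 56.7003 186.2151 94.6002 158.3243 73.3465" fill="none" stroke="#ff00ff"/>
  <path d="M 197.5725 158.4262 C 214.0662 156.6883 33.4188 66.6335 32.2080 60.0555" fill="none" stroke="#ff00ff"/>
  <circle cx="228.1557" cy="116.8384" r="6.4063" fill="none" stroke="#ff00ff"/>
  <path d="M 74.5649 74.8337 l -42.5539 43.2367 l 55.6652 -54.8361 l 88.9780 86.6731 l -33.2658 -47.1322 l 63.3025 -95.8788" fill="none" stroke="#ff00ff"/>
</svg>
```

Since the viewBox matches the mm dimensions, user units are millimetres directly. The only transform is the Y-flip y_m = 174.2260 − y_svg.

Shape 1 is a cubic bezier drawn with `<path>`. Its stroke #ff00ff means engrave at S191, F2864. After flipping Y the toolpath is (166.9863,124.0910) → (171.2709,114.7057) → (174.6396,102.0531) → (172.0161,94.6166) → (158.3243,100.8795).

Shape 2 is a cubic bezier drawn with `<path>`. Its stroke #ff00ff means engrave at S191, F2864. After flipping Y the toolpath is (197.5725,15.7998) → (178.8628,30.9784) → (121.5294,63.1701) → (60.8764,96.2694) → (32.2080,114.1705).

Shape 3 is a circle drawn with `<circle>`. Its stroke #ff00ff means engrave at S191, F2864. After flipping Y the toolpath is (234.5620,57.3876) → (232.6856,61.9175) → (228.1557,63.7939) → (223.6258,61.9175) → (221.7494,57.3876) → (223.6258,52.8577) → (228.1557,50.9813) → (232.6856,52.8577) → (234.5620,57.3876), returning to the start.

Shape 4 is a open polyline drawn with `<path>`. Its stroke #ff00ff means engrave at S191, F2864. After flipping Y the toolpath is (74.5649,99.3923) → (32.0110,56.1556) → (87.6762,110.9917) → (176.6542,24.3186) → (143.3884,71.4508) → (206.6909,167.3296).

G21
G90
G0 X166.9863 Y124.0910
M3 S191
G1 X171.2709 Y114.7057 F2864
G1 X174.6396 Y102.0531
G1 X172.0161 Y94.6166
G1 X158.3243 Y100.8795
M5
G0 X197.5725 Y15.7998
M3 S191
G1 X178.8628 Y30.9784 F2864
G1 X121.5294 Y63.1701
G1 X60.8764 Y96.2694
G1 X32.2080 Y114.1705
M5
G0 X234.5620 Y57.3876
M3 S191
G1 X232.6856 Y61.9175 F2864
G1 X228.1557 Y63.7939
G1 X223.6258 Y61.9175
G1 X221.7494 Y57.3876
G1 X223.6258 Y52.8577
G1 X228.1557 Y50.9813
G1 X232.6856 Y52.8577
G1 X234.5620 Y57.3876
M5
G0 X74.5649 Y99.3923
M3 S191
G1 X32.0110 Y56.1556 F2864
G1 X87.6762 Y110.9917
G1 X176.6542 Y24.3186
G1 X143.3884 Y71.4508
G1 X206.6909 Y167.3296
M5
G0 X0.0000 Y0.0000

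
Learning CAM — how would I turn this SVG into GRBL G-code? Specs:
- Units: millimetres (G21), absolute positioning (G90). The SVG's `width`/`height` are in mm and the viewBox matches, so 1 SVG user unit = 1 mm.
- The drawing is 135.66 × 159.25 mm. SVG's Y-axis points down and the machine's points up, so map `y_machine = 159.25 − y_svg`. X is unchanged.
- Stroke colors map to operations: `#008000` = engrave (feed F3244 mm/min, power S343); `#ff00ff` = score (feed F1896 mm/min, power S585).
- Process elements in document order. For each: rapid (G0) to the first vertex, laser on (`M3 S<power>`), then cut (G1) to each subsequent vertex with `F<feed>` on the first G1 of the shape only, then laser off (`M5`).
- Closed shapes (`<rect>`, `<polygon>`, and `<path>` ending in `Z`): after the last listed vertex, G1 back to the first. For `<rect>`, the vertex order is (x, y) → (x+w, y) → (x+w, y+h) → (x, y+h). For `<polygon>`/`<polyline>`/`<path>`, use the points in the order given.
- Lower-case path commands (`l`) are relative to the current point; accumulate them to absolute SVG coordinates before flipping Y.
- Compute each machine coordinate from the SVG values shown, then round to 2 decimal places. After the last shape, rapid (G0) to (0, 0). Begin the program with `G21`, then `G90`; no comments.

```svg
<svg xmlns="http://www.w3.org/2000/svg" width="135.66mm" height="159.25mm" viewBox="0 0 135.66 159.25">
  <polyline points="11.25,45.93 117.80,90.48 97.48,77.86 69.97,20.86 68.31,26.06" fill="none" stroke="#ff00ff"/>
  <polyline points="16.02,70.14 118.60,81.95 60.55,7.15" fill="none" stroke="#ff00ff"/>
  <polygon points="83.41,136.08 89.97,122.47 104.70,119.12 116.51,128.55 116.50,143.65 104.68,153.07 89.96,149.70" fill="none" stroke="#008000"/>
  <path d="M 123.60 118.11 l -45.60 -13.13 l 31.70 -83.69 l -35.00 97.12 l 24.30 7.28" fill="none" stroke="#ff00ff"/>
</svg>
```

Since the viewBox matches the mm dimensions, user units are millimetres directly. The only transform is the Y-flip y_m = 159.25 − y_svg.

Shape 1 is a open polyline drawn with `<polyline>`. Its stroke #ff00ff means score at S585, F1896. After flipping Y the toolpath is (11.25,113.32) → (117.80,68.77) → (97.48,81.39) → (69.97,138.39) → (68.31,133.19).

Shape 2 is a open polyline drawn with `<polyline>`. Its stroke #ff00ff means score at S585, F1896. After flipping Y the toolpath is (16.02,89.11) → (118.60,77.30) → (60.55,152.10).

Shape 3 is a regular polygon drawn with `<polygon>`. Its stroke #008000 means engrave at S343, F3244. After flipping Y the toolpath is (83.41,23.17) → (89.97,36.78) → (104.70,40.13) → (116.51,30.70) → (116.50,15.60) → (104.68,6.18) → (89.96,9.55) → (83.41,23.17), returning to the start.

Shape 4 is a open polyline drawn with `<path>`. Its stroke #ff00ff means score at S585, F1896. After flipping Y the toolpath is (123.60,41.14) → (78.00,54.27) → (109.70,137.96) → (74.70,40.84) → (99.00,33.56).

G21
G90
G0 X11.25 Y113.32
M3 S585
G1 X117.80 Y68.77 F1896
G1 X97.48 Y81.39
G1 X69.97 Y138.39
G1 X68.31 Y133.19
M5
G0 X16.02 Y89.11
M3 S585
G1 X118.60 Y77.30 F1896
G1 X60.55 Y152.10
M5
G0 X83.41 Y23.17
M3 S343
G1 X89.97 Y36.78 F3244
G1 X104.70 Y40.13
G1 X116.51 Y30.70
G1 X116.50 Y15.60
G1 X104.68 Y6.18
G1 X89.96 Y9.55
G1 X83.41 Y23.17
M5
G0 X123.60 Y41.14
M3 S585
G1 X78.00 Y54.27 F1896
G1 X109.70 Y137.96
G1 X74.70 Y40.84
G1 X99.00 Y33.56
M5
G0 X0.00 Y0.00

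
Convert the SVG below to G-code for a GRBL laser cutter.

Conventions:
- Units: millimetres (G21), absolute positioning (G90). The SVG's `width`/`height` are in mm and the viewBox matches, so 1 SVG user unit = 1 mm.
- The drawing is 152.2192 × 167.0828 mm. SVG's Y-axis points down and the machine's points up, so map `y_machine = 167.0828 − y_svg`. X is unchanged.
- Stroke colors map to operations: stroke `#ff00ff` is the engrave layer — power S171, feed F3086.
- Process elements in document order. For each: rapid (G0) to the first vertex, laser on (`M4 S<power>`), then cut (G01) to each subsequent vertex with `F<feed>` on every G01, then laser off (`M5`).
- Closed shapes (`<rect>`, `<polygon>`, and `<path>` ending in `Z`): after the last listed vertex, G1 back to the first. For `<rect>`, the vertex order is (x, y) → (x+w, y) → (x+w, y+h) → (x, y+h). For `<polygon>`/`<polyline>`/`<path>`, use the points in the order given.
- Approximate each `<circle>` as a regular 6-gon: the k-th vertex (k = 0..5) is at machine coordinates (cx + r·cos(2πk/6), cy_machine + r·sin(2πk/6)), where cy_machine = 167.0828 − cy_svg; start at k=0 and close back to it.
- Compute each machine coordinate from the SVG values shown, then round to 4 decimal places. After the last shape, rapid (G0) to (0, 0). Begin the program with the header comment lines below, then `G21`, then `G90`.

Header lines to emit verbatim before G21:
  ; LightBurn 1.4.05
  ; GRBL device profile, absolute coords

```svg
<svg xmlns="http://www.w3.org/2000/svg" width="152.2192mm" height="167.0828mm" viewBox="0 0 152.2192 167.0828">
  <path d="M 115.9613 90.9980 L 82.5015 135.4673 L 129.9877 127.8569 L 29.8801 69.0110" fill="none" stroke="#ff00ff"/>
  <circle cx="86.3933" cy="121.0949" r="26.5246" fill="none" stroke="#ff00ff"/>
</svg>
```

1 u = 1 mm; y_m = 167.0828 − y.

[1] `<path>` open polyline, #ff00ff→engrave S171 F3086: (115.9613,76.0848) → (82.5015,31.6155) → (129.9877,39.2259) → (29.8801,98.0718)

[2] `<circle>` circle, #ff00ff→engrave S171 F3086: (112.9179,45.9879) → (99.6556,68.9589) → (73.1310,68.9589) → (59.8687,45.9879) → (73.1310,23.0169) → (99.6556,23.0169) → (112.9179,45.9879) (closed)

; LightBurn 1.4.05
; GRBL device profile, absolute coords
G21
G90
G0 X115.9613 Y76.0848
M4 S171
G01 X82.5015 Y31.6155 F3086
G01 X129.9877 Y39.2259 F3086
G01 X29.8801 Y98.0718 F3086
M5
G0 X112.9179 Y45.9879
M4 S171
G01 X99.6556 Y68.9589 F3086
G01 X73.1310 Y68.9589 F3086
G01 X59.8687 Y45.9879 F3086
G01 X73.1310 Y23.0169 F3086
G01 X99.6556 Y23.0169 F3086
G01 X112.9179 Y45.9879 F3086
M5
G0 X0.0000 Y0.0000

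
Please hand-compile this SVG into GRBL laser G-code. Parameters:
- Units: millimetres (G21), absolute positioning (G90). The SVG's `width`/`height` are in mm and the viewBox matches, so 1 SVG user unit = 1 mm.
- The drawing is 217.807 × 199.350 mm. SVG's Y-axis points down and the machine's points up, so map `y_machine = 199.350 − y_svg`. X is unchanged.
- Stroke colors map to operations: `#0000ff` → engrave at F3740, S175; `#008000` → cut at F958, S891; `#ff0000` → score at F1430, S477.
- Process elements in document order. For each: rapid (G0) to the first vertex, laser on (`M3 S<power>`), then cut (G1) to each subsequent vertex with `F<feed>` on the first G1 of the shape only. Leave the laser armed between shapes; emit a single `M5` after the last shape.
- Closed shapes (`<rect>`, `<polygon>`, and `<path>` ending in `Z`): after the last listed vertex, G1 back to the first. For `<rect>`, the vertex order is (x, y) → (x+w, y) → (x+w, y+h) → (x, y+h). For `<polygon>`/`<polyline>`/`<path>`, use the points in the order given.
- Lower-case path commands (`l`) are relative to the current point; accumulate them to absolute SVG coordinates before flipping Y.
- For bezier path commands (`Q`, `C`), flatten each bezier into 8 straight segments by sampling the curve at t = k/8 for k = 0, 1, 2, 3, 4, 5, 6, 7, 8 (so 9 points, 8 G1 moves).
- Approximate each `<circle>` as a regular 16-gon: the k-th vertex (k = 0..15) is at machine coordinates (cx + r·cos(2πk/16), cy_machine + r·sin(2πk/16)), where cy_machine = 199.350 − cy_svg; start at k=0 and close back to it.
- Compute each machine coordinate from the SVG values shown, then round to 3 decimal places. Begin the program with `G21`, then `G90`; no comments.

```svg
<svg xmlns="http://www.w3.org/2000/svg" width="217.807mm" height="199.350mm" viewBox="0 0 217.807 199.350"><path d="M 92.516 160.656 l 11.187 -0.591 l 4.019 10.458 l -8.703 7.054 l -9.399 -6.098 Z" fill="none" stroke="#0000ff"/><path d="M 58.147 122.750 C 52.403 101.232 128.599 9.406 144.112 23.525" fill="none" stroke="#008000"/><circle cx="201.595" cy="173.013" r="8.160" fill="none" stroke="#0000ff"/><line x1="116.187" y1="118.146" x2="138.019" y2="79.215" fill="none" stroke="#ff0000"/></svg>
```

G21
G90
G0 X92.516 Y38.694
M3 S175
G1 X103.703 Y39.285 F3740
G1 X107.722 Y28.827
G1 X99.019 Y21.773
G1 X89.620 Y27.871
G1 X92.516 Y38.694
G0 X58.147 Y76.600
M3 S891
G1 X59.555 Y87.621 F958
G1 X66.974 Y103.167
G1 X78.732 Y121.174
G1 X93.158 Y139.576
G1 X108.580 Y156.308
G1 X123.328 Y169.304
G1 X135.729 Y176.498
G1 X144.112 Y175.825
G0 X209.755 Y26.337
M3 S175
G1 X209.134 Y29.460 F3740
G1 X207.365 Y32.107
G1 X204.718 Y33.876
G1 X201.595 Y34.497
G1 X198.472 Y33.876
G1 X195.825 Y32.107
G1 X194.056 Y29.460
G1 X193.435 Y26.337
G1 X194.056 Y23.214
G1 X195.825 Y20.567
G1 X198.472 Y18.798
G1 X201.595 Y18.177
G1 X204.718 Y18.798
G1 X207.365 Y20.567
G1 X209.134 Y23.214
G1 X209.755 Y26.337
G0 X116.187 Y81.204
M3 S477
G1 X138.019 Y120.135 F1430
M5

Since the viewBox matches the mm dimensions, user units are millimetres directly. The only transform is the Y-flip y_m = 199.350 − y_svg.

Shape 1 is a regular polygon drawn with `<path>`. Its stroke #0000ff means engrave at S175, F3740. After flipping Y the toolpath is (92.516,38.694) → (103.703,39.285) → (107.722,28.827) → (99.019,21.773) → (89.620,27.871) → (92.516,38.694), returning to the start.

Shape 2 is a cubic bezier drawn with `<path>`. Its stroke #008000 means cut at S891, F958. After flipping Y the toolpath is (58.147,76.600) → (59.555,87.621) → (66.974,103.167) → (78.732,121.174) → (93.158,139.576) → (108.580,156.308) → (123.328,169.304) → (135.729,176.498) → (144.112,175.825).

Shape 3 is a circle drawn with `<circle>`. Its stroke #0000ff means engrave at S175, F3740. After flipping Y the toolpath is (209.755,26.337) → (209.134,29.460) → (207.365,32.107) → (204.718,33.876) → (201.595,34.497) → (198.472,33.876) → (195.825,32.107) → (194.056,29.460) → (193.435,26.337) → (194.056,23.214) → (195.825,20.567) → (198.472,18.798) → (201.595,18.177) → (204.718,18.798) → (207.365,20.567) → (209.134,23.214) → (209.755,26.337), returning to the start.

Shape 4 is a line segment drawn with `<line>`. Its stroke #ff0000 means score at S477, F1430. After flipping Y the toolpath is (116.187,81.204) → (138.019,120.135).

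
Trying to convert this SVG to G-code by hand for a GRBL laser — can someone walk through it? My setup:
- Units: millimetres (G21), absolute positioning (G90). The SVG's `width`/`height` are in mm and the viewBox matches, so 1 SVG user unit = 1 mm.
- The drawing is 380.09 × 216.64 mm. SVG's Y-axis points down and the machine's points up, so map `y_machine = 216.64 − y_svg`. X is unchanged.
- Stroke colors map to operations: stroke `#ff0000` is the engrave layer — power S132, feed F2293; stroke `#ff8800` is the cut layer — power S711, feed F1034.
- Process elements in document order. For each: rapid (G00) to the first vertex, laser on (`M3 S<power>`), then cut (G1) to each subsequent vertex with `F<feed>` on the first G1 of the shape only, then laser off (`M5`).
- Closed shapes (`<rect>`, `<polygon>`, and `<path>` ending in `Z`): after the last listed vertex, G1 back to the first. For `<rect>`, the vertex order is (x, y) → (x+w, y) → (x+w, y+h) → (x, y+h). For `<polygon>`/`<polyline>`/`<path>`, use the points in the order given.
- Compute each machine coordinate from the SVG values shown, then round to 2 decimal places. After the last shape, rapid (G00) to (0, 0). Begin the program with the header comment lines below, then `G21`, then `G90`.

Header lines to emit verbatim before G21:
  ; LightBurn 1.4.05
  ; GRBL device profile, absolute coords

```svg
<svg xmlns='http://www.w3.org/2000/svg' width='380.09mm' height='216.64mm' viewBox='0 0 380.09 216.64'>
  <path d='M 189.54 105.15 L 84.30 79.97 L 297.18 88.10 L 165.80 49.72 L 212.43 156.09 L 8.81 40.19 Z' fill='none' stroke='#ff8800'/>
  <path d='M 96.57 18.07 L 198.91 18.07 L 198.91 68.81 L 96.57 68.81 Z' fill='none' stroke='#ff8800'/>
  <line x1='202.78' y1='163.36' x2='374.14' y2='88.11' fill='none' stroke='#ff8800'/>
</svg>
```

; LightBurn 1.4.05
; GRBL device profile, absolute coords
G21
G90
G00 X189.54 Y111.49
M3 S711
G1 X84.30 Y136.67 F1034
G1 X297.18 Y128.54
G1 X165.80 Y166.92
G1 X212.43 Y60.55
G1 X8.81 Y176.45
G1 X189.54 Y111.49
M5
G00 X96.57 Y198.57
M3 S711
G1 X198.91 Y198.57 F1034
G1 X198.91 Y147.83
G1 X96.57 Y147.83
G1 X96.57 Y198.57
M5
G00 X202.78 Y53.28
M3 S711
G1 X374.14 Y128.53 F1034
M5
G00 X0.00 Y0.00

viewBox `0 0 380.09 216.64` with mm width/height → 1 unit = 1 mm. Flip: y_m = 216.64 − y_svg.

**Shape 1** — `<path>` closed polygon, stroke `#ff8800` → cut (S711, F1034). Machine vertices: (189.54,111.49) → (84.30,136.67) → (297.18,128.54) → (165.80,166.92) → (212.43,60.55) → (8.81,176.45) → (189.54,111.49). Closed: final G1 returns to the first vertex.

**Shape 2** — `<path>` rectangle, stroke `#ff8800` → cut (S711, F1034). Machine vertices: (96.57,198.57) → (198.91,198.57) → (198.91,147.83) → (96.57,147.83) → (96.57,198.57). Closed: final G1 returns to the first vertex.

**Shape 3** — `<line>` line segment, stroke `#ff8800` → cut (S711, F1034). Machine vertices: (202.78,53.28) → (374.14,128.53). Open path.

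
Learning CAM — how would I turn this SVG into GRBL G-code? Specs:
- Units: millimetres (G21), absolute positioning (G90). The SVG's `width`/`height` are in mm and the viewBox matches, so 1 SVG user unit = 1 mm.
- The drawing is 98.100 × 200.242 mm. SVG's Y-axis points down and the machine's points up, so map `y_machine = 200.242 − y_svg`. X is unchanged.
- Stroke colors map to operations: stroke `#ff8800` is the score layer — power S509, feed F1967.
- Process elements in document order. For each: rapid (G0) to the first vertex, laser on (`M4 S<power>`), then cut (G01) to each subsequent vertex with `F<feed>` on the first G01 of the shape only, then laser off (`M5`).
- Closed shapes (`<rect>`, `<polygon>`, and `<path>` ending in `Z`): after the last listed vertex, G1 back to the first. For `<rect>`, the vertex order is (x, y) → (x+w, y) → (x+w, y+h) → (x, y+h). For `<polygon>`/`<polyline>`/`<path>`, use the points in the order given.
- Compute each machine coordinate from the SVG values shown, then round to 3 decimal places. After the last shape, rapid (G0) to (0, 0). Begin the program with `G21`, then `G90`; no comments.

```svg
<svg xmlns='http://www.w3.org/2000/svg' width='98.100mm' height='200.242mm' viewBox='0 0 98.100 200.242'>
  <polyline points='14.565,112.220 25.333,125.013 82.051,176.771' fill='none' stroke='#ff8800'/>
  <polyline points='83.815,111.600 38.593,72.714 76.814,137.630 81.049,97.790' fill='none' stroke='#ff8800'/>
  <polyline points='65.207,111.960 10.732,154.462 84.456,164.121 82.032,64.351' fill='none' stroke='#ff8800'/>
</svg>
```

G21
G90
G0 X14.565 Y88.022
M4 S509
G01 X25.333 Y75.229 F1967
G01 X82.051 Y23.471
M5
G0 X83.815 Y88.642
M4 S509
G01 X38.593 Y127.528 F1967
G01 X76.814 Y62.612
G01 X81.049 Y102.452
M5
G0 X65.207 Y88.282
M4 S509
G01 X10.732 Y45.780 F1967
G01 X84.456 Y36.121
G01 X82.032 Y135.891
M5
G0 X0.000 Y0.000

viewBox `0 0 98.100 200.242` with mm width/height → 1 unit = 1 mm. Flip: y_m = 200.242 − y_svg.

**Shape 1** — `<polyline>` open polyline, stroke `#ff8800` → score (S509, F1967). Machine vertices: (14.565,88.022) → (25.333,75.229) → (82.051,23.471). Open path.

**Shape 2** — `<polyline>` open polyline, stroke `#ff8800` → score (S509, F1967). Machine vertices: (83.815,88.642) → (38.593,127.528) → (76.814,62.612) → (81.049,102.452). Open path.

**Shape 3** — `<polyline>` open polyline, stroke `#ff8800` → score (S509, F1967). Machine vertices: (65.207,88.282) → (10.732,45.780) → (84.456,36.121) → (82.032,135.891). Open path.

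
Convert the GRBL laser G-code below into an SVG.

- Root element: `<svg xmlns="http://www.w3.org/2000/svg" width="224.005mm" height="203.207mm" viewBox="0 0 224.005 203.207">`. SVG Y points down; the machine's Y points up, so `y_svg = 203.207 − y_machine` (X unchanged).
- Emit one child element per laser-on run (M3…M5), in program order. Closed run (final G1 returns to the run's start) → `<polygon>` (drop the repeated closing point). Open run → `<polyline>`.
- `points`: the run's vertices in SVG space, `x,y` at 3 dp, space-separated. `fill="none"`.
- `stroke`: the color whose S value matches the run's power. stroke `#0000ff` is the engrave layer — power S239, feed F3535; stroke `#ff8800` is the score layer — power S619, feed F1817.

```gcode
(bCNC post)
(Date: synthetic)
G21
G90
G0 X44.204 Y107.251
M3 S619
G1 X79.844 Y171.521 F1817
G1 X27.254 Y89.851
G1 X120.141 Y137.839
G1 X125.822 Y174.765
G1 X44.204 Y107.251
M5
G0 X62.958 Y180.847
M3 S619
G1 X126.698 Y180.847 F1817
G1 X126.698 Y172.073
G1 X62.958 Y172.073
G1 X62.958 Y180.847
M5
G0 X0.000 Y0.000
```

Machine Y-up, SVG Y-down with viewBox height 203.207, so y_svg = 203.207 − y_machine; X carries over. Every run uses S619, so all elements get stroke `#ff8800` (score).

Run 1: The run returns to its start, so emit a `<polygon>` with points (Y-flipped): 44.204,95.956 79.844,31.686 27.254,113.356 120.141,65.368 125.822,28.442.

Run 2: The run returns to its start, so emit a `<polygon>` with points (Y-flipped): 62.958,22.360 126.698,22.360 126.698,31.134 62.958,31.134.

<svg xmlns="http://www.w3.org/2000/svg" width="224.005mm" height="203.207mm" viewBox="0 0 224.005 203.207">
  <polygon points="44.204,95.956 79.844,31.686 27.254,113.356 120.141,65.368 125.822,28.442" fill="none" stroke="#ff8800"/>
  <polygon points="62.958,22.360 126.698,22.360 126.698,31.134 62.958,31.134" fill="none" stroke="#ff8800"/>
</svg>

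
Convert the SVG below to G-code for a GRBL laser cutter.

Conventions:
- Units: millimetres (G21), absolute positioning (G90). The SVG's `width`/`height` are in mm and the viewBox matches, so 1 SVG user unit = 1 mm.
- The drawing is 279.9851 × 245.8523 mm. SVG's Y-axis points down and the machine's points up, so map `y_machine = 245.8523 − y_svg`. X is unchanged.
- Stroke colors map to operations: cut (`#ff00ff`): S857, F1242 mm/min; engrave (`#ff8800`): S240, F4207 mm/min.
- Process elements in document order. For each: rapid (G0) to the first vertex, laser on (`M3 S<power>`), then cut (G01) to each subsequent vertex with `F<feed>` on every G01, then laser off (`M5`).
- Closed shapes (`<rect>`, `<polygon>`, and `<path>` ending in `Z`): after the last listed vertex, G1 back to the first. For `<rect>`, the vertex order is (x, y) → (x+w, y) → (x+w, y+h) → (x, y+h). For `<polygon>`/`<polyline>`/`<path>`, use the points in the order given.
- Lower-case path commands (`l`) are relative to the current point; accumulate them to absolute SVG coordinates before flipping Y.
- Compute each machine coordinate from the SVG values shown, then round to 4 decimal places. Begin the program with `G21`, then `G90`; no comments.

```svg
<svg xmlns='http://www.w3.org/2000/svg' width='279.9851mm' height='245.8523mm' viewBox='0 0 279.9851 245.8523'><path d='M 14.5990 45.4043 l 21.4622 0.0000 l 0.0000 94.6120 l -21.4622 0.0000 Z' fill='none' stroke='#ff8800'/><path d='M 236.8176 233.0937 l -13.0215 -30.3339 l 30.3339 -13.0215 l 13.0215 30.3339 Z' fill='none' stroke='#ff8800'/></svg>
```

G21
G90
G0 X14.5990 Y200.4480
M3 S240
G01 X36.0612 Y200.4480 F4207
G01 X36.0612 Y105.8360 F4207
G01 X14.5990 Y105.8360 F4207
G01 X14.5990 Y200.4480 F4207
M5
G0 X236.8176 Y12.7586
M3 S240
G01 X223.7961 Y43.0925 F4207
G01 X254.1300 Y56.1140 F4207
G01 X267.1515 Y25.7801 F4207
G01 X236.8176 Y12.7586 F4207
M5

1 u = 1 mm; y_m = 245.8523 − y.

[1] `<path>` rectangle, #ff8800→engrave S240 F4207: (14.5990,200.4480) → (36.0612,200.4480) → (36.0612,105.8360) → (14.5990,105.8360) → (14.5990,200.4480) (closed)

[2] `<path>` regular polygon, #ff8800→engrave S240 F4207: (236.8176,12.7586) → (223.7961,43.0925) → (254.1300,56.1140) → (267.1515,25.7801) → (236.8176,12.7586) (closed)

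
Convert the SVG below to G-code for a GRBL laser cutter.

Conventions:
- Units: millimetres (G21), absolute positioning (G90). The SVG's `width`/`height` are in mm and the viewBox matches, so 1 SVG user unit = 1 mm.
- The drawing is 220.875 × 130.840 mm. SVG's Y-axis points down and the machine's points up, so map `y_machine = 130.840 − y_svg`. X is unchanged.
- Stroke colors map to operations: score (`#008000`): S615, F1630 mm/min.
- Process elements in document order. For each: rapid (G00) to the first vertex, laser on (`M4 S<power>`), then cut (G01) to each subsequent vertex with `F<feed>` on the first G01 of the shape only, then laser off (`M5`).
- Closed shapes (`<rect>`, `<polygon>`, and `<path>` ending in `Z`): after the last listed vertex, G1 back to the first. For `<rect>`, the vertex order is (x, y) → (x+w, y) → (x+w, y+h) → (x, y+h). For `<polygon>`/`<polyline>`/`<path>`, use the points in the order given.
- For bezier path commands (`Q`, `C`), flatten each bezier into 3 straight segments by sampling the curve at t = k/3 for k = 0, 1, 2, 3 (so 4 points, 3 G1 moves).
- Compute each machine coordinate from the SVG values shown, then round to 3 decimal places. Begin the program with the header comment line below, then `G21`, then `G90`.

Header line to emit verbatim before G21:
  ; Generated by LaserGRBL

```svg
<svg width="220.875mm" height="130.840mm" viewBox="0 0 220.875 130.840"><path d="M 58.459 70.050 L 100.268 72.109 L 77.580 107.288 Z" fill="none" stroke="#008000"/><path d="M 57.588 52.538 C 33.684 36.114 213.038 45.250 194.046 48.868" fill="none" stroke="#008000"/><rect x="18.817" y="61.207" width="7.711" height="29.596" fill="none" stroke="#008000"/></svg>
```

; Generated by LaserGRBL
G21
G90
G00 X58.459 Y60.790
M4 S615
G01 X100.268 Y58.731 F1630
G01 X77.580 Y23.552
G01 X58.459 Y60.790
M5
G00 X57.588 Y78.302
M4 S615
G01 X86.562 Y87.357 F1630
G01 X161.797 Y86.278
G01 X194.046 Y81.972
M5
G00 X18.817 Y69.633
M4 S615
G01 X26.528 Y69.633 F1630
G01 X26.528 Y40.037
G01 X18.817 Y40.037
G01 X18.817 Y69.633
M5

Since the viewBox matches the mm dimensions, user units are millimetres directly. The only transform is the Y-flip y_m = 130.840 − y_svg.

Shape 1 is a regular polygon drawn with `<path>`. Its stroke #008000 means score at S615, F1630. After flipping Y the toolpath is (58.459,60.790) → (100.268,58.731) → (77.580,23.552) → (58.459,60.790), returning to the start.

Shape 2 is a cubic bezier drawn with `<path>`. Its stroke #008000 means score at S615, F1630. After flipping Y the toolpath is (57.588,78.302) → (86.562,87.357) → (161.797,86.278) → (194.046,81.972).

Shape 3 is a rectangle drawn with `<rect>`. Its stroke #008000 means score at S615, F1630. After flipping Y the toolpath is (18.817,69.633) → (26.528,69.633) → (26.528,40.037) → (18.817,40.037) → (18.817,69.633), returning to the start.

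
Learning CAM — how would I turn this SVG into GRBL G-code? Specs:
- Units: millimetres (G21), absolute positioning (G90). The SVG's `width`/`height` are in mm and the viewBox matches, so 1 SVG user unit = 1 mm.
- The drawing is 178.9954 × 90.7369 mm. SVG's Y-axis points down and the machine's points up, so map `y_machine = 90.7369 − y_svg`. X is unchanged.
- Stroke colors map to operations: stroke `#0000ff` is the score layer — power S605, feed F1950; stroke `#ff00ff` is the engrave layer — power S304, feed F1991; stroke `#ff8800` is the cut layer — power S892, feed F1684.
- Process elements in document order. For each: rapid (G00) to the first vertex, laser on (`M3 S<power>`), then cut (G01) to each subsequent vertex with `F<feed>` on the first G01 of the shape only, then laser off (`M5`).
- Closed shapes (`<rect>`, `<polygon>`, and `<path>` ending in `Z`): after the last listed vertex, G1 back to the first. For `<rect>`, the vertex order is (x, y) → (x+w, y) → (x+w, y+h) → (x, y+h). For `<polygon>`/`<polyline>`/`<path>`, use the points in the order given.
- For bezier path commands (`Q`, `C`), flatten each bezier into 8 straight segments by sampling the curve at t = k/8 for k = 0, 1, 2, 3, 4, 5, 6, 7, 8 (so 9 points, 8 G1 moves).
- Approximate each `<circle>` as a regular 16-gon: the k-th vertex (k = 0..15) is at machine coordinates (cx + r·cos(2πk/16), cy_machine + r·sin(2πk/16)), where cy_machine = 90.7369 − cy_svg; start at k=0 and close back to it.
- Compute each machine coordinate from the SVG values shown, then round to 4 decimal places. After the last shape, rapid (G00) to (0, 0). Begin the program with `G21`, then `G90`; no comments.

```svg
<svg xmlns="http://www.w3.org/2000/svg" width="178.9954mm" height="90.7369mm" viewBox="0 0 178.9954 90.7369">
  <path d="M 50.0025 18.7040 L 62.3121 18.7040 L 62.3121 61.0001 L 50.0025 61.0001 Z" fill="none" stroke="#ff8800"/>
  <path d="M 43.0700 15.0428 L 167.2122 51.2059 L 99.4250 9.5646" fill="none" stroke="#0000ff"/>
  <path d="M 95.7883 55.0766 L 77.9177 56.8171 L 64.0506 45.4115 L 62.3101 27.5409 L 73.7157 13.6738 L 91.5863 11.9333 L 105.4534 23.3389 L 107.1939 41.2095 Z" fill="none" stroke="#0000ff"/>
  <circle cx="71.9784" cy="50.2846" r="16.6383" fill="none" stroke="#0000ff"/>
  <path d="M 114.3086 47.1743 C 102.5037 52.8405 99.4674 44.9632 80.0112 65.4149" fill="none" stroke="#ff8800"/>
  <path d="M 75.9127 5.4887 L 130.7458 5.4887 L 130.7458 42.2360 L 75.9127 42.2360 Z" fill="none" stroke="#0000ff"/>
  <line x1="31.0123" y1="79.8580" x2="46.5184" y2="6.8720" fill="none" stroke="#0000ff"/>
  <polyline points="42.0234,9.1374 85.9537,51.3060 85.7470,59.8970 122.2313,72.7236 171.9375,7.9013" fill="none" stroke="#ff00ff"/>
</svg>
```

G21
G90
G00 X50.0025 Y72.0329
M3 S892
G01 X62.3121 Y72.0329 F1684
G01 X62.3121 Y29.7368
G01 X50.0025 Y29.7368
G01 X50.0025 Y72.0329
M5
G00 X43.0700 Y75.6941
M3 S605
G01 X167.2122 Y39.5310 F1950
G01 X99.4250 Y81.1723
M5
G00 X95.7883 Y35.6603
M3 S605
G01 X77.9177 Y33.9198 F1950
G01 X64.0506 Y45.3254
G01 X62.3101 Y63.1960
G01 X73.7157 Y77.0631
G01 X91.5863 Y78.8036
G01 X105.4534 Y67.3980
G01 X107.1939 Y49.5274
G01 X95.7883 Y35.6603
M5
G00 X88.6167 Y40.4523
M3 S605
G01 X87.3502 Y46.8195 F1950
G01 X83.7435 Y52.2174
G01 X78.3456 Y55.8241
G01 X71.9784 Y57.0906
G01 X65.6112 Y55.8241
G01 X60.2133 Y52.2174
G01 X56.6066 Y46.8195
G01 X55.3401 Y40.4523
G01 X56.6066 Y34.0851
G01 X60.2133 Y28.6872
G01 X65.6112 Y25.0805
G01 X71.9784 Y23.8140
G01 X78.3456 Y25.0805
G01 X83.7435 Y28.6872
G01 X87.3502 Y34.0851
G01 X88.6167 Y40.4523
M5
G00 X114.3086 Y43.5626
M3 S892
G01 X110.2436 Y41.9908 F1684
G01 X106.7055 Y41.1981
G01 X103.3990 Y40.6937
G01 X100.0291 Y39.9869
G01 X96.3006 Y38.5870
G01 X91.9182 Y36.0033
G01 X86.5868 Y31.7452
G01 X80.0112 Y25.3220
M5
G00 X75.9127 Y85.2482
M3 S605
G01 X130.7458 Y85.2482 F1950
G01 X130.7458 Y48.5009
G01 X75.9127 Y48.5009
G01 X75.9127 Y85.2482
M5
G00 X31.0123 Y10.8789
M3 S605
G01 X46.5184 Y83.8649 F1950
M5
G00 X42.0234 Y81.5995
M3 S304
G01 X85.9537 Y39.4309 F1991
G01 X85.7470 Y30.8399
G01 X122.2313 Y18.0133
G01 X171.9375 Y82.8356
M5
G00 X0.0000 Y0.0000

viewBox `0 0 178.9954 90.7369` with mm width/height → 1 unit = 1 mm. Flip: y_m = 90.7369 − y_svg.

**Shape 1** — `<path>` rectangle, stroke `#ff8800` → cut (S892, F1684). Machine vertices: (50.0025,72.0329) → (62.3121,72.0329) → (62.3121,29.7368) → (50.0025,29.7368) → (50.0025,72.0329). Closed: final G1 returns to the first vertex.

**Shape 2** — `<path>` open polyline, stroke `#0000ff` → score (S605, F1950). Machine vertices: (43.0700,75.6941) → (167.2122,39.5310) → (99.4250,81.1723). Open path.

**Shape 3** — `<path>` regular polygon, stroke `#0000ff` → score (S605, F1950). Machine vertices: (95.7883,35.6603) → (77.9177,33.9198) → (64.0506,45.3254) → (62.3101,63.1960) → (73.7157,77.0631) → (91.5863,78.8036) → (105.4534,67.3980) → (107.1939,49.5274) → (95.7883,35.6603). Closed: final G1 returns to the first vertex.

**Shape 4** — `<circle>` circle, stroke `#0000ff` → score (S605, F1950). Machine vertices: (88.6167,40.4523) → (87.3502,46.8195) → (83.7435,52.2174) → (78.3456,55.8241) → (71.9784,57.0906) → (65.6112,55.8241) → (60.2133,52.2174) → (56.6066,46.8195) → (55.3401,40.4523) → (56.6066,34.0851) → (60.2133,28.6872) → (65.6112,25.0805) → (71.9784,23.8140) → (78.3456,25.0805) → (83.7435,28.6872) → (87.3502,34.0851) → (88.6167,40.4523). Closed: final G1 returns to the first vertex.

**Shape 5** — `<path>` cubic bezier, stroke `#ff8800` → cut (S892, F1684). Control points (SVG): P0=(114.3086,47.1743), P1=(102.5037,52.8405), P2=(99.4674,44.9632), P3=(80.0112,65.4149); sampled at t=k/8. Machine vertices: (114.3086,43.5626) → (110.2436,41.9908) → (106.7055,41.1981) → (103.3990,40.6937) → (100.0291,39.9869) → (96.3006,38.5870) → (91.9182,36.0033) → (86.5868,31.7452) → (80.0112,25.3220). Open path.

**Shape 6** — `<path>` rectangle, stroke `#0000ff` → score (S605, F1950). Machine vertices: (75.9127,85.2482) → (130.7458,85.2482) → (130.7458,48.5009) → (75.9127,48.5009) → (75.9127,85.2482). Closed: final G1 returns to the first vertex.

**Shape 7** — `<line>` line segment, stroke `#0000ff` → score (S605, F1950). Machine vertices: (31.0123,10.8789) → (46.5184,83.8649). Open path.

**Shape 8** — `<polyline>` open polyline, stroke `#ff00ff` → engrave (S304, F1991). Machine vertices: (42.0234,81.5995) → (85.9537,39.4309) → (85.7470,30.8399) → (122.2313,18.0133) → (171.9375,82.8356). Open path.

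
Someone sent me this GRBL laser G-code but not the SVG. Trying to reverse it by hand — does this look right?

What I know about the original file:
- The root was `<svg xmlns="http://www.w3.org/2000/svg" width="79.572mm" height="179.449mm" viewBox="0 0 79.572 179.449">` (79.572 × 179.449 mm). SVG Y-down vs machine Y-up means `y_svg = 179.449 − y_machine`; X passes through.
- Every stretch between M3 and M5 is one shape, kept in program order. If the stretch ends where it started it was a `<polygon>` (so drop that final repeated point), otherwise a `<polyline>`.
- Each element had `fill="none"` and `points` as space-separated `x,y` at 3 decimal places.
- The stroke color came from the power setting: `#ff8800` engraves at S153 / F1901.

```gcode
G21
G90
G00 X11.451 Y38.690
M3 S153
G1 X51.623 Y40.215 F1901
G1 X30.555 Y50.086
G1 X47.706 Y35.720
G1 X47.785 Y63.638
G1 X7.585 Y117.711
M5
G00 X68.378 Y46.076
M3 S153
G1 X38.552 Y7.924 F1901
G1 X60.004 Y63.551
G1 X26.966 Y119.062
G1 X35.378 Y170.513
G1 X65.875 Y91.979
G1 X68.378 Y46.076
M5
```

y_svg = 179.449 − y_m. Every run uses S153, so all elements get stroke `#ff8800` (engrave).

[1] open run; points: 11.451,140.759 51.623,139.234 30.555,129.363 47.706,143.729 47.785,115.811 7.585,61.738

[2] closed run; points: 68.378,133.373 38.552,171.525 60.004,115.898 26.966,60.387 35.378,8.936 65.875,87.470

<svg xmlns="http://www.w3.org/2000/svg" width="79.572mm" height="179.449mm" viewBox="0 0 79.572 179.449">
  <polyline points="11.451,140.759 51.623,139.234 30.555,129.363 47.706,143.729 47.785,115.811 7.585,61.738" fill="none" stroke="#ff8800"/>
  <polygon points="68.378,133.373 38.552,171.525 60.004,115.898 26.966,60.387 35.378,8.936 65.875,87.470" fill="none" stroke="#ff8800"/>
</svg>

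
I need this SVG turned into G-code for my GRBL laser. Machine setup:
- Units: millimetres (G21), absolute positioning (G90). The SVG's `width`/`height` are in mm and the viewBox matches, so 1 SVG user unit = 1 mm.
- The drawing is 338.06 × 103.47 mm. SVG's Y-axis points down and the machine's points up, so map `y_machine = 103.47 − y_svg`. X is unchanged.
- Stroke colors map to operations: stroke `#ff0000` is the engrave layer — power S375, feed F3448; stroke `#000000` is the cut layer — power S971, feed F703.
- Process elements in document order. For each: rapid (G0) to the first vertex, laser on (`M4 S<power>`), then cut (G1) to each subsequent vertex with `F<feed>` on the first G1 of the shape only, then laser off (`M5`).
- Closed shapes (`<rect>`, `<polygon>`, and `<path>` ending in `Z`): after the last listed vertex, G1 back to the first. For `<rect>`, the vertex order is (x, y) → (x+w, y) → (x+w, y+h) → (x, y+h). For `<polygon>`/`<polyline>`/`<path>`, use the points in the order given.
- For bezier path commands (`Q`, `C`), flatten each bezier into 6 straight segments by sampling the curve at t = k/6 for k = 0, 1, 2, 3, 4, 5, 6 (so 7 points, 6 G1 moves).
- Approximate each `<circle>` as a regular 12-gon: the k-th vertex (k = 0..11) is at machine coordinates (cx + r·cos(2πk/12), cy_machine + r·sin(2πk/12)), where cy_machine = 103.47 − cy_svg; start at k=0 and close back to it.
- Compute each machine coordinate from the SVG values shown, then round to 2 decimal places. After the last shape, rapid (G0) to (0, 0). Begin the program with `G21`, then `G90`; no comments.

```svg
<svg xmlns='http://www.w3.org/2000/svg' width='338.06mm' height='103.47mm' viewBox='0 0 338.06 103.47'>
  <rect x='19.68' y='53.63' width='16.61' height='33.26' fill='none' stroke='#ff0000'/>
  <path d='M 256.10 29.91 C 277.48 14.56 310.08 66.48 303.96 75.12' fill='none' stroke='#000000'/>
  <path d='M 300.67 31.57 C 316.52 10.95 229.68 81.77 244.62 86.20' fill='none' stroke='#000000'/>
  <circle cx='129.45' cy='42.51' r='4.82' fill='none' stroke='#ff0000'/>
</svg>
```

G21
G90
G0 X19.68 Y49.84
M4 S375
G1 X36.29 Y49.84 F3448
G1 X36.29 Y16.58
G1 X19.68 Y16.58
G1 X19.68 Y49.84
M5
G0 X256.10 Y73.56
M4 S971
G1 X267.49 Y76.14 F703
G1 X279.37 Y70.58
G1 X290.34 Y59.95
G1 X299.02 Y47.32
G1 X304.02 Y35.76
G1 X303.96 Y28.35
M5
G0 X300.67 Y71.90
M4 S971
G1 X300.98 Y75.32 F703
G1 X289.86 Y67.89
G1 X272.99 Y53.98
G1 X256.03 Y37.98
G1 X244.69 Y24.29
G1 X244.62 Y17.27
M5
G0 X134.27 Y60.96
M4 S375
G1 X133.62 Y63.37 F3448
G1 X131.86 Y65.13
G1 X129.45 Y65.78
G1 X127.04 Y65.13
G1 X125.28 Y63.37
G1 X124.63 Y60.96
G1 X125.28 Y58.55
G1 X127.04 Y56.79
G1 X129.45 Y56.14
G1 X131.86 Y56.79
G1 X133.62 Y58.55
G1 X134.27 Y60.96
M5
G0 X0.00 Y0.00

1 u = 1 mm; y_m = 103.47 − y.

[1] `<rect>` rectangle, #ff0000→engrave S375 F3448: (19.68,49.84) → (36.29,49.84) → (36.29,16.58) → (19.68,16.58) → (19.68,49.84) (closed)

[2] `<path>` cubic bezier, #000000→cut S971 F703: (256.10,73.56) → (267.49,76.14) → (279.37,70.58) → (290.34,59.95) → (299.02,47.32) → (304.02,35.76) → (303.96,28.35)

[3] `<path>` cubic bezier, #000000→cut S971 F703: (300.67,71.90) → (300.98,75.32) → (289.86,67.89) → (272.99,53.98) → (256.03,37.98) → (244.69,24.29) → (244.62,17.27)

[4] `<circle>` circle, #ff0000→engrave S375 F3448: (134.27,60.96) → (133.62,63.37) → (131.86,65.13) → (129.45,65.78) → (127.04,65.13) → (125.28,63.37) → (124.63,60.96) → (125.28,58.55) → (127.04,56.79) → (129.45,56.14) → (131.86,56.79) → (133.62,58.55) → (134.27,60.96) (closed)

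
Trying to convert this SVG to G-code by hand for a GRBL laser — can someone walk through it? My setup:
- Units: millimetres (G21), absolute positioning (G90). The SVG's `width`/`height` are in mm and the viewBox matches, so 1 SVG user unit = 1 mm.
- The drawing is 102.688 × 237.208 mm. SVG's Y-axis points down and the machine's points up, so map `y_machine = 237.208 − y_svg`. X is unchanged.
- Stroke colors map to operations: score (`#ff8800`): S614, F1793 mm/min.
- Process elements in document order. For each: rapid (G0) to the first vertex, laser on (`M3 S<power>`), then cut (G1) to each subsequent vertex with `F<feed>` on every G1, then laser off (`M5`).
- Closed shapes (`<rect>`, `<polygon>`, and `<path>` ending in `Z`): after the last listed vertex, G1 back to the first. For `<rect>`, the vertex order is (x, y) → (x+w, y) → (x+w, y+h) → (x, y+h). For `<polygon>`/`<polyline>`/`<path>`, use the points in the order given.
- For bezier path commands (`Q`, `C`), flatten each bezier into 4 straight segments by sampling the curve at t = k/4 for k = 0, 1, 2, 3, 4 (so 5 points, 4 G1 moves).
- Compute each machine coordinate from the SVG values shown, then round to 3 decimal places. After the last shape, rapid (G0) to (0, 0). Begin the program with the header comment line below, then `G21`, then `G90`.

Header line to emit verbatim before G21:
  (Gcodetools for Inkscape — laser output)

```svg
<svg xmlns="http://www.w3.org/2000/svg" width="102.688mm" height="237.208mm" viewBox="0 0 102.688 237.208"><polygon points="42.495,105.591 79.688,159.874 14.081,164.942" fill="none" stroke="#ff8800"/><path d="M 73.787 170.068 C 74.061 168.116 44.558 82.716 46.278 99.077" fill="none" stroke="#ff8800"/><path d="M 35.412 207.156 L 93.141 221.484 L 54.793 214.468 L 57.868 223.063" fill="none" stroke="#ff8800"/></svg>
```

viewBox `0 0 102.688 237.208` with mm width/height → 1 unit = 1 mm. Flip: y_m = 237.208 − y_svg.

**Shape 1** — `<polygon>` regular polygon, stroke `#ff8800` → score (S614, F1793). Machine vertices: (42.495,131.617) → (79.688,77.334) → (14.081,72.266) → (42.495,131.617). Closed: final G1 returns to the first vertex.

**Shape 2** — `<path>` cubic bezier, stroke `#ff8800` → score (S614, F1793). Control points (SVG): P0=(73.787,170.068), P1=(74.061,168.116), P2=(44.558,82.716), P3=(46.278,99.077); sampled at t=k/4. Machine vertices: (73.787,67.140) → (69.362,81.357) → (59.490,109.503) → (49.889,134.215) → (46.278,138.131). Open path.

**Shape 3** — `<path>` open polyline, stroke `#ff8800` → score (S614, F1793). Machine vertices: (35.412,30.052) → (93.141,15.724) → (54.793,22.740) → (57.868,14.145). Open path.

(Gcodetools for Inkscape — laser output)
G21
G90
G0 X42.495 Y131.617
M3 S614
G1 X79.688 Y77.334 F1793
G1 X14.081 Y72.266 F1793
G1 X42.495 Y131.617 F1793
M5
G0 X73.787 Y67.140
M3 S614
G1 X69.362 Y81.357 F1793
G1 X59.490 Y109.503 F1793
G1 X49.889 Y134.215 F1793
G1 X46.278 Y138.131 F1793
M5
G0 X35.412 Y30.052
M3 S614
G1 X93.141 Y15.724 F1793
G1 X54.793 Y22.740 F1793
G1 X57.868 Y14.145 F1793
M5
G0 X0.000 Y0.000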